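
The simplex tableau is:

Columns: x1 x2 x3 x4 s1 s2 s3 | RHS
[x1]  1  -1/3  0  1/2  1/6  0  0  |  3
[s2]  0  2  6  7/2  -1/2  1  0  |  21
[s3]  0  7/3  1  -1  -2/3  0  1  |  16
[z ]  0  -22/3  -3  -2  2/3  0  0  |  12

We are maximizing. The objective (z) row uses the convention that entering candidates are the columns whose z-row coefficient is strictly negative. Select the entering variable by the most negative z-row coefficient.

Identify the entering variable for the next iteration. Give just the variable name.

x2

Objective-row coefficients: x1: 0, x2: -22/3, x3: -3, x4: -2, s1: 2/3, s2: 0, s3: 0.
The most negative is -22/3 in column x2, so x2 enters.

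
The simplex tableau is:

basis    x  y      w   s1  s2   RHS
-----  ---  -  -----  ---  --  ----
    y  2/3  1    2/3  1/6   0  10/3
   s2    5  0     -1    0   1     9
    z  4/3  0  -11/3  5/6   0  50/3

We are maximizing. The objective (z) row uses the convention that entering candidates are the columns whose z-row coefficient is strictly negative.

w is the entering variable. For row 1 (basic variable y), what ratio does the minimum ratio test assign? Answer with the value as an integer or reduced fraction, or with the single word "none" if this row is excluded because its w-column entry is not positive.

Ratio = RHS / (w entry) = (10/3) / (2/3) = 5.

5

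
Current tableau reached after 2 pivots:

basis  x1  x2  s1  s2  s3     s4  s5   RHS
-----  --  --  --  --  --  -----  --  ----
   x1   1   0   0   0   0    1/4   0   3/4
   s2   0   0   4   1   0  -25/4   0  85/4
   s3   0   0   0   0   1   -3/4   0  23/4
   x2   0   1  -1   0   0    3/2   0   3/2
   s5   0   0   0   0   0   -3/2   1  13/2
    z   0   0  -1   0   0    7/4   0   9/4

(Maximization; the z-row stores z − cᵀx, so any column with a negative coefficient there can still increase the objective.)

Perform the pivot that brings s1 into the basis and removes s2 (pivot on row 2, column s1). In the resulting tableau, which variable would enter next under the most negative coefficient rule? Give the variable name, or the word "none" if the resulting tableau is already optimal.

Pivot element 4. New z-row = old z-row − (-1)·(row 2/4).
Updated z-row coefficients: x1: 0, x2: 0, s1: 0, s2: 1/4, s3: 0, s4: 3/16, s5: 0.
No coefficient is strictly negative; the tableau after this pivot is optimal.

none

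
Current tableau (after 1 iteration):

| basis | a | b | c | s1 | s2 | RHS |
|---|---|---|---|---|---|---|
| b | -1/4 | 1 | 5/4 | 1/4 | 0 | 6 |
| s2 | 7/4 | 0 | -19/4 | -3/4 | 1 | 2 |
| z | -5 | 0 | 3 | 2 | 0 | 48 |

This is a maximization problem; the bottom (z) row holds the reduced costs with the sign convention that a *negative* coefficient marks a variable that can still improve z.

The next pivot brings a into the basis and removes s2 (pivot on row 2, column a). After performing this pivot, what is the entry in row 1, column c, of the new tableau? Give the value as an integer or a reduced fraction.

4/7

Pivot element is row 2, column a: 7/4.
Normalize row 2: new (row 2, c) = (-19/4)/(7/4) = -19/7.
row 1 ← row 1 − (-1/4)·(new row 2): 5/4 − (-1/4)·(-19/7) = 4/7.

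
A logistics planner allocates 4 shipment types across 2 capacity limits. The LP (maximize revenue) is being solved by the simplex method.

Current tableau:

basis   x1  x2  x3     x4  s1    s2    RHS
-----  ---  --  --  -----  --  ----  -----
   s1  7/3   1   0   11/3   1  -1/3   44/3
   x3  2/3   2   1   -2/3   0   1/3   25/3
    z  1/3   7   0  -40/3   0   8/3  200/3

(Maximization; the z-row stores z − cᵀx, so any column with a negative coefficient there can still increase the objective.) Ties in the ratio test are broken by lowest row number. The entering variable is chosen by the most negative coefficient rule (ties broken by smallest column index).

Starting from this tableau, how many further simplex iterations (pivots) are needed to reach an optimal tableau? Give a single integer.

pivot: x4 in, s1 out → z = 120
No improving column remains; optimal.

1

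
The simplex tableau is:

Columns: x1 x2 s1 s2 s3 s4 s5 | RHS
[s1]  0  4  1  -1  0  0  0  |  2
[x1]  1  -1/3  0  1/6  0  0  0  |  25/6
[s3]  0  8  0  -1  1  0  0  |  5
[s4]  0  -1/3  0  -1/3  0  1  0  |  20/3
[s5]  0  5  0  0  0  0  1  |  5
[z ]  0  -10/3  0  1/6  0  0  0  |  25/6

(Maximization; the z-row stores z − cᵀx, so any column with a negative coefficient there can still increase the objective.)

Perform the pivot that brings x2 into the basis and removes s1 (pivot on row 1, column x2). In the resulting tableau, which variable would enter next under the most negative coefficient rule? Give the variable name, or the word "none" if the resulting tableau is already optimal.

Pivot element 4. New z-row = old z-row − (-10/3)·(row 1/4).
Updated z-row coefficients: x1: 0, x2: 0, s1: 5/6, s2: -2/3, s3: 0, s4: 0, s5: 0.
The most negative is -2/3 in column s2, so s2 would enter next.

s2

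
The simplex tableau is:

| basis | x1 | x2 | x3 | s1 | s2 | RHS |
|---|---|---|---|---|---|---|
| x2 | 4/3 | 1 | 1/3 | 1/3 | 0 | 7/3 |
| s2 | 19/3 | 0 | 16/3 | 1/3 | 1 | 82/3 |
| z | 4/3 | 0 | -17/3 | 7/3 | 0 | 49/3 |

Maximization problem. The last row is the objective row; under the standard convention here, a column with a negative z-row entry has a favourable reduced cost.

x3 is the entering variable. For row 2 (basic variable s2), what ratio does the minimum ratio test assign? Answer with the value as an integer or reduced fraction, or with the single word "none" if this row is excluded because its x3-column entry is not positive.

Ratio = RHS / (x3 entry) = (82/3) / (16/3) = 41/8.

41/8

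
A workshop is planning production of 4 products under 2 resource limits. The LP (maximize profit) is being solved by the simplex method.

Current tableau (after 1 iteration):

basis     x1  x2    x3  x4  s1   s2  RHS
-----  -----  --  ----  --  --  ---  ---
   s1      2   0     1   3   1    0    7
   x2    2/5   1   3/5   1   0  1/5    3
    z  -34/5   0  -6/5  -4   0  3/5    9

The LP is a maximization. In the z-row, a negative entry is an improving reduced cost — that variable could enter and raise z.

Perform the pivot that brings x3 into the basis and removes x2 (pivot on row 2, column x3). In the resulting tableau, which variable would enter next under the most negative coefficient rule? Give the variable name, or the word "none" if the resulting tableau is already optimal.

x1

Pivot element 3/5. New z-row = old z-row − (-6/5)·(row 2/(3/5)).
Updated z-row coefficients: x1: -6, x2: 2, x3: 0, x4: -2, s1: 0, s2: 1.
The most negative is -6 in column x1, so x1 would enter next.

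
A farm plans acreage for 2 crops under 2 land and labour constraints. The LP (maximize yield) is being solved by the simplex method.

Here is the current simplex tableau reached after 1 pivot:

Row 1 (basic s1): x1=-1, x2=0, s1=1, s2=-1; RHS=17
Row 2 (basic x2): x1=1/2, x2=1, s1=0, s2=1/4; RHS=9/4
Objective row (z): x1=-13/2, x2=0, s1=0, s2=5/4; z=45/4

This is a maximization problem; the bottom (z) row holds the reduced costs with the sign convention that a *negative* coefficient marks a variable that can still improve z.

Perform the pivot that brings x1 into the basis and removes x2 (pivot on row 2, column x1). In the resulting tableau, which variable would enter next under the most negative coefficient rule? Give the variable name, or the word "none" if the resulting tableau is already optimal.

none

Pivot element 1/2. New z-row = old z-row − (-13/2)·(row 2/(1/2)).
Updated z-row coefficients: x1: 0, x2: 13, s1: 0, s2: 9/2.
No coefficient is strictly negative; the tableau after this pivot is optimal.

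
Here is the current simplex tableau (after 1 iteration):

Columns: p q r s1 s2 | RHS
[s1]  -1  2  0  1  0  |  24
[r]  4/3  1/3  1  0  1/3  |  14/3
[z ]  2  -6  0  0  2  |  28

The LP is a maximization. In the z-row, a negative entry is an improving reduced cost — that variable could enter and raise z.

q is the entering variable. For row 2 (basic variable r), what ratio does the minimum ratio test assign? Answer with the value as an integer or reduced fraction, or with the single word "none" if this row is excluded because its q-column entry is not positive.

Ratio = RHS / (q entry) = (14/3) / (1/3) = 14.

14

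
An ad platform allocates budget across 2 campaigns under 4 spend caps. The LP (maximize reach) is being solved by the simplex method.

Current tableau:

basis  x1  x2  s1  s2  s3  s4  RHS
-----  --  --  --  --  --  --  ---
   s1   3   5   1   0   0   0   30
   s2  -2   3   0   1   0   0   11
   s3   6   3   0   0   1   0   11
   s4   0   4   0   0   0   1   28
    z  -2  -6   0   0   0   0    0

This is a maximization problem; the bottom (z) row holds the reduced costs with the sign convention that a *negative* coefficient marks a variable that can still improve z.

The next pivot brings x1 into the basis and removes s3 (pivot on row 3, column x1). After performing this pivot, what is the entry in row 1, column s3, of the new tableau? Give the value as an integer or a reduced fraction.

Pivot element is row 3, column x1: 6.
Normalize row 3: new (row 3, s3) = 1/6 = 1/6.
row 1 ← row 1 − 3·(new row 3): 0 − 3·(1/6) = -1/2.

-1/2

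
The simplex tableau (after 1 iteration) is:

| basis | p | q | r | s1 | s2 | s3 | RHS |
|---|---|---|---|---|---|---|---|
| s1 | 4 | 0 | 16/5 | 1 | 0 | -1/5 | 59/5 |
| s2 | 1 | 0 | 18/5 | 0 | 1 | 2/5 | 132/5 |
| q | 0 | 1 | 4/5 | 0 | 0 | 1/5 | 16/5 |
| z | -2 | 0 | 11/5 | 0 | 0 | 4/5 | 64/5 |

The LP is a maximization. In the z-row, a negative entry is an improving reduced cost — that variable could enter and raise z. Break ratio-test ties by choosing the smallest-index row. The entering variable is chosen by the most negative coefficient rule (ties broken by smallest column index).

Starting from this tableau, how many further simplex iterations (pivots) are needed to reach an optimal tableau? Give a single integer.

1

pivot: p in, s1 out → z = 187/10
No improving column remains; optimal.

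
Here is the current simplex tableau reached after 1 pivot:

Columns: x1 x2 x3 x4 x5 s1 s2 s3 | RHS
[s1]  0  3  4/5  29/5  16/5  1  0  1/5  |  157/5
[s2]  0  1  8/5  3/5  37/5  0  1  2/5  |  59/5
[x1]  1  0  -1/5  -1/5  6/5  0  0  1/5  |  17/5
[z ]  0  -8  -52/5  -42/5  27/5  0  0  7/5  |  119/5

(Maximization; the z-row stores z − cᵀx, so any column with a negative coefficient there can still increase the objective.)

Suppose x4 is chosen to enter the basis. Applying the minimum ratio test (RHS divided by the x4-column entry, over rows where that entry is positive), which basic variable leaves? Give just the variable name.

s1

Ratios: row 1 (s1): (157/5)/(29/5) = 157/29; row 2 (s2): (59/5)/(3/5) = 59/3; row 3 (x1): entry -1/5 ≤ 0, skip.
Minimum ratio 157/29 is in the s1 row, so s1 leaves.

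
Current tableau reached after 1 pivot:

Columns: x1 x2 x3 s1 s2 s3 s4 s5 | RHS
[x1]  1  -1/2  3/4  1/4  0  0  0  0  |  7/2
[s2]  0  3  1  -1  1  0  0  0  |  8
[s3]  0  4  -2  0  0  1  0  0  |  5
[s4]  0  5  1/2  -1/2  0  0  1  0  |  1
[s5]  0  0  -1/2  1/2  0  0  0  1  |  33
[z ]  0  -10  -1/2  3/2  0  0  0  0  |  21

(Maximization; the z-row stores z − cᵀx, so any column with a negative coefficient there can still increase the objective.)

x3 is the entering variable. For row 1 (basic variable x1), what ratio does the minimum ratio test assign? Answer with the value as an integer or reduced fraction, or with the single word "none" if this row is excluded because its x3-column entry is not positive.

Ratio = RHS / (x3 entry) = (7/2) / (3/4) = 14/3.

14/3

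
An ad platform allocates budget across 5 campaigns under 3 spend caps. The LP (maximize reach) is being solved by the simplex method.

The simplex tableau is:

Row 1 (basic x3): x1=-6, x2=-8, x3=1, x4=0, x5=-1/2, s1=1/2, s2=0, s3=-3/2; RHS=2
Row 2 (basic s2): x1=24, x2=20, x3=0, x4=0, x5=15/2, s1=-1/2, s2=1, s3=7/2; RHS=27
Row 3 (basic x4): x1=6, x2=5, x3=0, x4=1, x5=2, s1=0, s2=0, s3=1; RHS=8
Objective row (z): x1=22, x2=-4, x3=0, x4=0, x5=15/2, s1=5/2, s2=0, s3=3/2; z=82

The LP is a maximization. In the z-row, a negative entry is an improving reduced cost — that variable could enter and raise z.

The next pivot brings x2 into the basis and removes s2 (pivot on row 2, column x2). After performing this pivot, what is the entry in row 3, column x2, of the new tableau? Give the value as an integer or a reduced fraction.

Pivot element is row 2, column x2: 20.
Normalize row 2: new (row 2, x2) = 20/20 = 1.
row 3 ← row 3 − 5·(new row 2): 5 − 5·1 = 0.

0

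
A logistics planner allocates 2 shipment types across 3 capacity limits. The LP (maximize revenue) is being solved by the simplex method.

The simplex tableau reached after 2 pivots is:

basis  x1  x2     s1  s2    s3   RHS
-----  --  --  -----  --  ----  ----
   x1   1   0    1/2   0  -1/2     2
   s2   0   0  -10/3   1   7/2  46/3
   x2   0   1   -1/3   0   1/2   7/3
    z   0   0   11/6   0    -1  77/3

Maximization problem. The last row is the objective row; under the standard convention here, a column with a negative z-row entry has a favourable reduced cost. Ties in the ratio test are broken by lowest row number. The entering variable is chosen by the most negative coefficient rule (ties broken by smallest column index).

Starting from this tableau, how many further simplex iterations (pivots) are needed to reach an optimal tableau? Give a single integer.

pivot: s3 in, s2 out → z = 631/21
No improving column remains; optimal.

1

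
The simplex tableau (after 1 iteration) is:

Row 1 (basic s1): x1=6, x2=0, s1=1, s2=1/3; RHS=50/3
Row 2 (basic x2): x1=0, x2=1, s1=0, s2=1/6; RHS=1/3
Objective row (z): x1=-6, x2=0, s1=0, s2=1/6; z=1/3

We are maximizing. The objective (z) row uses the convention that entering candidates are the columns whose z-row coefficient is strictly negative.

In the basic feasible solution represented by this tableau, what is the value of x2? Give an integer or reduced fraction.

1/3

x2 is basic (row 2); its value is the RHS of that row: 1/3.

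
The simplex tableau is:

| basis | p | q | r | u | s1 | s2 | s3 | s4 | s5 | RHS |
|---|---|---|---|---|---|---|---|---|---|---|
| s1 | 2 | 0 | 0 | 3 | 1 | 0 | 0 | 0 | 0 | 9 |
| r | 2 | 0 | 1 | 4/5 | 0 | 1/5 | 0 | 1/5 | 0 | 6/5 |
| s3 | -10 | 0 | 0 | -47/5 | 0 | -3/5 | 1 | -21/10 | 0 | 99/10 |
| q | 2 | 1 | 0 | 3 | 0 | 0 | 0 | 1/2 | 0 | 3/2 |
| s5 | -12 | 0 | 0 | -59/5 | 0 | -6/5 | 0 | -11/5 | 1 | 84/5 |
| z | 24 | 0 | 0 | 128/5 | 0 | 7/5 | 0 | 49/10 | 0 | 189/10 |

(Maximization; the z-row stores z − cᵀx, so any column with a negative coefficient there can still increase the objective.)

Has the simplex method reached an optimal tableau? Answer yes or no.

yes

No objective-row coefficient is strictly negative, so no entering variable exists; the tableau is optimal.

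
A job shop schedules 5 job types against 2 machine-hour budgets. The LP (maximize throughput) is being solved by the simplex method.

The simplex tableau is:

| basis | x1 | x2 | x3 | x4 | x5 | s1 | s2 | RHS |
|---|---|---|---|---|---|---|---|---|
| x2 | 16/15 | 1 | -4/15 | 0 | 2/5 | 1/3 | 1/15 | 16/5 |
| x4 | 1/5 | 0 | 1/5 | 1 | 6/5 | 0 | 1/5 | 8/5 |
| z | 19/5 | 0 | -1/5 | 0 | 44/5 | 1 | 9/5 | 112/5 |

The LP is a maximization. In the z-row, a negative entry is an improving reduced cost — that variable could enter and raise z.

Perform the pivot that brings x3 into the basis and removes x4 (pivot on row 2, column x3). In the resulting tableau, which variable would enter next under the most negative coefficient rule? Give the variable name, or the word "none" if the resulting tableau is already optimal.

Pivot element 1/5. New z-row = old z-row − (-1/5)·(row 2/(1/5)).
Updated z-row coefficients: x1: 4, x2: 0, x3: 0, x4: 1, x5: 10, s1: 1, s2: 2.
No coefficient is strictly negative; the tableau after this pivot is optimal.

none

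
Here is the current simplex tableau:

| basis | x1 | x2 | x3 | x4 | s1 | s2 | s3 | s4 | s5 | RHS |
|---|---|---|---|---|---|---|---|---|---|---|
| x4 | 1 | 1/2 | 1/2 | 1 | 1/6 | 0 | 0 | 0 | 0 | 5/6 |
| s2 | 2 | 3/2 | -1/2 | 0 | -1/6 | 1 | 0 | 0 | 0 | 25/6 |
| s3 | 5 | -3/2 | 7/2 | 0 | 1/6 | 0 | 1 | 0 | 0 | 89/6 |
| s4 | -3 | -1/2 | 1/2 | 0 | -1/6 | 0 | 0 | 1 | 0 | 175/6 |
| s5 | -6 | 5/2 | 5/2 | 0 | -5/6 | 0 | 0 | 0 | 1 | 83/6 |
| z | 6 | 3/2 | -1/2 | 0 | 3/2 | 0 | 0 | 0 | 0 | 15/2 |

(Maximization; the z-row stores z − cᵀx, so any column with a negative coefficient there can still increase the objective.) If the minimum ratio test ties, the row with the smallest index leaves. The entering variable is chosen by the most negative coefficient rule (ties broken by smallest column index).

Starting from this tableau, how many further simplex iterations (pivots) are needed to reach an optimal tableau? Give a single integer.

1

pivot: x3 in, x4 out → z = 25/3
No improving column remains; optimal.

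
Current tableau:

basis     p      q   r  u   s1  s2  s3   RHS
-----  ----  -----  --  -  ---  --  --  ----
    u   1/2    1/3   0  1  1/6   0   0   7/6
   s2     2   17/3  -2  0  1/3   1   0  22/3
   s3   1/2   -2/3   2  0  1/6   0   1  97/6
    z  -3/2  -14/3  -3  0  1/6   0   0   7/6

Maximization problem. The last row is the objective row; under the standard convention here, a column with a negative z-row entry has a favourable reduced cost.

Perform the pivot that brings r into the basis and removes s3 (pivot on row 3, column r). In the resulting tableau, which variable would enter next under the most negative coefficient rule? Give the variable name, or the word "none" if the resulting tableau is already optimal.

Pivot element 2. New z-row = old z-row − (-3)·(row 3/2).
Updated z-row coefficients: p: -3/4, q: -17/3, r: 0, u: 0, s1: 5/12, s2: 0, s3: 3/2.
The most negative is -17/3 in column q, so q would enter next.

q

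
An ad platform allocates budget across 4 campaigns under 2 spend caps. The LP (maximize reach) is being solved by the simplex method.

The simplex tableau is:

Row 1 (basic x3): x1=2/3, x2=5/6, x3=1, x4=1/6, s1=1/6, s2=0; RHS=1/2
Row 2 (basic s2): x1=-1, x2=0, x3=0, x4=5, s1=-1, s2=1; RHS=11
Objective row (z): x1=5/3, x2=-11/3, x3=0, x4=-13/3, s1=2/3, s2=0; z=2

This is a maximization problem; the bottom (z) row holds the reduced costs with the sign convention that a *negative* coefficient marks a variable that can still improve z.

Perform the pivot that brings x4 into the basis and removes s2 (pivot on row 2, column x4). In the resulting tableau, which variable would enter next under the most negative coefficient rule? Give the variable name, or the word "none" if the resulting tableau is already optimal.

x2

Pivot element 5. New z-row = old z-row − (-13/3)·(row 2/5).
Updated z-row coefficients: x1: 4/5, x2: -11/3, x3: 0, x4: 0, s1: -1/5, s2: 13/15.
The most negative is -11/3 in column x2, so x2 would enter next.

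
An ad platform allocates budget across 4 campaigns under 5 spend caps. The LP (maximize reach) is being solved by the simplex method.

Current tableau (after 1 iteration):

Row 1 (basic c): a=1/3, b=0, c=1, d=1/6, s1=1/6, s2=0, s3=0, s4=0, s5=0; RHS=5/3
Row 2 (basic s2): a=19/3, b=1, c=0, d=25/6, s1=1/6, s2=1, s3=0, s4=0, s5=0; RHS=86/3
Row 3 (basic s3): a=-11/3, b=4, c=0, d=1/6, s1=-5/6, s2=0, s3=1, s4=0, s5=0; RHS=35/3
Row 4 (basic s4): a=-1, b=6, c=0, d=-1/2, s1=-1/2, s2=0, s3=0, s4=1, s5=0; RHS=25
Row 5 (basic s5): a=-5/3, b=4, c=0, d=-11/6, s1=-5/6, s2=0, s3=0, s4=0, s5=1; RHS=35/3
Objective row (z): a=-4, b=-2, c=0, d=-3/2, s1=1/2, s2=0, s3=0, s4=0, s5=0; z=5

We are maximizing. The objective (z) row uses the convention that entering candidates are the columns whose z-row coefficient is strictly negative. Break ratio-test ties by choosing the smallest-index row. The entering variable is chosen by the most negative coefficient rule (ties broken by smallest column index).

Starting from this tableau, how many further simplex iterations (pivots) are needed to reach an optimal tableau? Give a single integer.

pivot: a in, s2 out → z = 439/19
pivot: b in, s5 out → z = 2371/81
No improving column remains; optimal.

2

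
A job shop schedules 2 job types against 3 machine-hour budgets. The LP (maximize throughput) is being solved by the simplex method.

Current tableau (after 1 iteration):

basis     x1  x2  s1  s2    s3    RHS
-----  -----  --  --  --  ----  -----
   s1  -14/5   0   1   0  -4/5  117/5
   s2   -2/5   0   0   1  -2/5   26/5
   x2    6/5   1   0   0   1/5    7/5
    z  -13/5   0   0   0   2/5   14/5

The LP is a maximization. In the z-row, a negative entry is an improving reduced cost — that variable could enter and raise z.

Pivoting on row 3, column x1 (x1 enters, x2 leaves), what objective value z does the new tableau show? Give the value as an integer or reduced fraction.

35/6

Minimum ratio for x1: (7/5)/(6/5) = 7/6.
z changes by −(z-row coeff of x1)·ratio = −(-13/5)·(7/6) = 91/30.
New z = 14/5 + (91/30) = 35/6.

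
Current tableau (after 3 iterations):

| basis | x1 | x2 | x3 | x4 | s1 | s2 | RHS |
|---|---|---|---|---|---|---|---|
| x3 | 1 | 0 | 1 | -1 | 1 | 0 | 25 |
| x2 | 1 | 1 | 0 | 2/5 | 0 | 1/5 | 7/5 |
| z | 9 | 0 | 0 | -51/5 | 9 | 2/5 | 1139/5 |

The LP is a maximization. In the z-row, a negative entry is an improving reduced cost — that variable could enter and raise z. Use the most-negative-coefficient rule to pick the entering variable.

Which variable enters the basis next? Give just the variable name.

x4

Objective-row coefficients: x1: 9, x2: 0, x3: 0, x4: -51/5, s1: 9, s2: 2/5.
The most negative is -51/5 in column x4, so x4 enters.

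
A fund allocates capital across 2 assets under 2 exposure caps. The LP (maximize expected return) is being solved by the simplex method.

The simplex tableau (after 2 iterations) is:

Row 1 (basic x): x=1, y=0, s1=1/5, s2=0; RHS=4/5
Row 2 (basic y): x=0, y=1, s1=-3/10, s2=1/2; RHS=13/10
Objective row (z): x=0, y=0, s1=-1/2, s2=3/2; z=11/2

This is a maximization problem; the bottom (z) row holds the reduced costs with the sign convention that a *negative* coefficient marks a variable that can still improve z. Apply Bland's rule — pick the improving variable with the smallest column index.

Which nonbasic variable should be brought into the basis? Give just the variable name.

Objective-row coefficients: x: 0, y: 0, s1: -1/2, s2: 3/2.
Improving columns: s1. Bland's rule picks the smallest column index → s1.

s1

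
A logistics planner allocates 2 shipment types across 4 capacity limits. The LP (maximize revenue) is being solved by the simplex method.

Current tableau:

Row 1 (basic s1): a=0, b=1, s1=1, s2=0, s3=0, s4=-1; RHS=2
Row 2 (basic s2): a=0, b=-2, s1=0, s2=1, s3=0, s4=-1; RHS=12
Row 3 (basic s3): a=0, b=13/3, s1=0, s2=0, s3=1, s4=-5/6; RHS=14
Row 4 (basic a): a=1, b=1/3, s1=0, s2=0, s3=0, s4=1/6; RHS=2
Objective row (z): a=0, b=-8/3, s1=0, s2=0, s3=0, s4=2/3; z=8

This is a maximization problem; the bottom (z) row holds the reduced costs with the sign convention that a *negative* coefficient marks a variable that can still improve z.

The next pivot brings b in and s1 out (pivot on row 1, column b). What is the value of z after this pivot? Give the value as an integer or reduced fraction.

40/3

Minimum ratio for b: 2/1 = 2.
z changes by −(z-row coeff of b)·ratio = −(-8/3)·2 = 16/3.
New z = 8 + (16/3) = 40/3.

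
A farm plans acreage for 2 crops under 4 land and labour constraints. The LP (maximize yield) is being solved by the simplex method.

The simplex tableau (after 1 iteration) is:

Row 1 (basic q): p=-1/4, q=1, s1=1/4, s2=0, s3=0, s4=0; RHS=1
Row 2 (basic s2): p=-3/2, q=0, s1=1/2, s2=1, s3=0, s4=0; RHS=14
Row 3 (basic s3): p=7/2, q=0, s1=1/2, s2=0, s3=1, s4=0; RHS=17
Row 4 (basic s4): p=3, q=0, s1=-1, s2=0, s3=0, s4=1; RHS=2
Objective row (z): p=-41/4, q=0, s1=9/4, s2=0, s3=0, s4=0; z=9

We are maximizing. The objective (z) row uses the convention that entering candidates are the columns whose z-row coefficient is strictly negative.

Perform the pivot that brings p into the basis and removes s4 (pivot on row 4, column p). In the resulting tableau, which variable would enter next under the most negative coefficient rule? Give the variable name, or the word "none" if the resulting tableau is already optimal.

Pivot element 3. New z-row = old z-row − (-41/4)·(row 4/3).
Updated z-row coefficients: p: 0, q: 0, s1: -7/6, s2: 0, s3: 0, s4: 41/12.
The most negative is -7/6 in column s1, so s1 would enter next.

s1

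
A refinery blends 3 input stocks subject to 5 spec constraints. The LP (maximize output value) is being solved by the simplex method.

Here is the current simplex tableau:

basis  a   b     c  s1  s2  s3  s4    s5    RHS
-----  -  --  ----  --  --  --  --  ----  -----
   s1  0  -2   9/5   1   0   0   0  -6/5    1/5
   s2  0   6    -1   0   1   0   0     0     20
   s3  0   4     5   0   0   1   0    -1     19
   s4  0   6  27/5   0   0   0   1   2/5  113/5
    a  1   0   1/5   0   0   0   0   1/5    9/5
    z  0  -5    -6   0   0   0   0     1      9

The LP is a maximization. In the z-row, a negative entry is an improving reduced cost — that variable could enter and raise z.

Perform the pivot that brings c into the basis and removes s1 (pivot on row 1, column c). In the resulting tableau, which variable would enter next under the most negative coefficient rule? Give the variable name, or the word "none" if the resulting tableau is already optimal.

b

Pivot element 9/5. New z-row = old z-row − (-6)·(row 1/(9/5)).
Updated z-row coefficients: a: 0, b: -35/3, c: 0, s1: 10/3, s2: 0, s3: 0, s4: 0, s5: -3.
The most negative is -35/3 in column b, so b would enter next.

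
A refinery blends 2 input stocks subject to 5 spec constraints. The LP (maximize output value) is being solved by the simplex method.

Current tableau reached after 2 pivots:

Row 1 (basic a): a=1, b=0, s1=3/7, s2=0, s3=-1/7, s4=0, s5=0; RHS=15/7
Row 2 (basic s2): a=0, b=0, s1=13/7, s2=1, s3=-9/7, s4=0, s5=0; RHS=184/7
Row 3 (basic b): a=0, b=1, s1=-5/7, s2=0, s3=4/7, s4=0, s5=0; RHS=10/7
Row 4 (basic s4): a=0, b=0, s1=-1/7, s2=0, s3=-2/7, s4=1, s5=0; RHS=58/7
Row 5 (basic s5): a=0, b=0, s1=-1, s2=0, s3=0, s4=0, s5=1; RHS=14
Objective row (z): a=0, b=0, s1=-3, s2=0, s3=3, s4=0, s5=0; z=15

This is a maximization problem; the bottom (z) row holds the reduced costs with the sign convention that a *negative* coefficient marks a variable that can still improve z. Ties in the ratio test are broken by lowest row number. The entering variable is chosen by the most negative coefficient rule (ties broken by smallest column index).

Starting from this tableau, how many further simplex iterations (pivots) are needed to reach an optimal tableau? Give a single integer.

pivot: s1 in, a out → z = 30
No improving column remains; optimal.

1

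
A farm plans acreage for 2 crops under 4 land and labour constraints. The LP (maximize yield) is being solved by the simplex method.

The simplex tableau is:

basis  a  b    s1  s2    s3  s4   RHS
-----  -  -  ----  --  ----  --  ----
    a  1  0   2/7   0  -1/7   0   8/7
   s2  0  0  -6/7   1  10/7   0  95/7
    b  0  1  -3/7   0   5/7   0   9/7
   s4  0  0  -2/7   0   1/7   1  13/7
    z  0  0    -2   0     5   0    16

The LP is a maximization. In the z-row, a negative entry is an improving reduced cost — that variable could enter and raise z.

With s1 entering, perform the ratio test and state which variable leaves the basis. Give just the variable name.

Ratios: row 1 (a): (8/7)/(2/7) = 4; row 2 (s2): entry -6/7 ≤ 0, skip; row 3 (b): entry -3/7 ≤ 0, skip; row 4 (s4): entry -2/7 ≤ 0, skip.
Minimum ratio 4 is in the a row, so a leaves.

a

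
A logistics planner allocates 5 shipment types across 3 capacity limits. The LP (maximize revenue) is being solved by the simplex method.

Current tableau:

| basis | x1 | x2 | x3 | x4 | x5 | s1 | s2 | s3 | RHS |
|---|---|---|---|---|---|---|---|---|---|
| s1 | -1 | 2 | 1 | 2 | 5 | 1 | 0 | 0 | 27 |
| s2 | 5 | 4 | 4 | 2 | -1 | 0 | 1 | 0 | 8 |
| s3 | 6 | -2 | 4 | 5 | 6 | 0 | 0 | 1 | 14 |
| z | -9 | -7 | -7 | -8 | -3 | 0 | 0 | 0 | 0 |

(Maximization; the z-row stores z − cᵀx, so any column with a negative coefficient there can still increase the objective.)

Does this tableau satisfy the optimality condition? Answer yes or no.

Column x1 has objective-row coefficient -9, which is negative; an improving pivot exists, so not yet optimal.

no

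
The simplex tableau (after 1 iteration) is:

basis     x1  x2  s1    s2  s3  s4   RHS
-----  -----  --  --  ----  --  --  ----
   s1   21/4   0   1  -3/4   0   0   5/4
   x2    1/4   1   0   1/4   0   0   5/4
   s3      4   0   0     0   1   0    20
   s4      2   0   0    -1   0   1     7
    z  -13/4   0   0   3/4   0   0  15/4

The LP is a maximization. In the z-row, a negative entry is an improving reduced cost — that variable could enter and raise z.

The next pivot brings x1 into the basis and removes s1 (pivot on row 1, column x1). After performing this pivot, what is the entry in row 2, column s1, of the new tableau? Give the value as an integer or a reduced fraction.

Pivot element is row 1, column x1: 21/4.
Normalize row 1: new (row 1, s1) = 1/(21/4) = 4/21.
row 2 ← row 2 − (1/4)·(new row 1): 0 − (1/4)·(4/21) = -1/21.

-1/21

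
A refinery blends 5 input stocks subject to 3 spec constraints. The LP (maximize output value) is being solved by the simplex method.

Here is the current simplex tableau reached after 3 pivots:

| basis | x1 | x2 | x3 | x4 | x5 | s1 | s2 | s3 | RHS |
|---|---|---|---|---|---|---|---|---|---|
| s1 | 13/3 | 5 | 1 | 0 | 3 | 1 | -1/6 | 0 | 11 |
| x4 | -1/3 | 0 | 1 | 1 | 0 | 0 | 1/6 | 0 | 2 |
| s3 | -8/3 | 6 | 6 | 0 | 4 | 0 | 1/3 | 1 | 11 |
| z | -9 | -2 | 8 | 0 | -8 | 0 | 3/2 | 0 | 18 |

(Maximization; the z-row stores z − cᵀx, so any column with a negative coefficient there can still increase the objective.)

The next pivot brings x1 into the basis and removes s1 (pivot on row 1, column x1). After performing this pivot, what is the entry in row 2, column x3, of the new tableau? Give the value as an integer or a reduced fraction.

14/13

Pivot element is row 1, column x1: 13/3.
Normalize row 1: new (row 1, x3) = 1/(13/3) = 3/13.
row 2 ← row 2 − (-1/3)·(new row 1): 1 − (-1/3)·(3/13) = 14/13.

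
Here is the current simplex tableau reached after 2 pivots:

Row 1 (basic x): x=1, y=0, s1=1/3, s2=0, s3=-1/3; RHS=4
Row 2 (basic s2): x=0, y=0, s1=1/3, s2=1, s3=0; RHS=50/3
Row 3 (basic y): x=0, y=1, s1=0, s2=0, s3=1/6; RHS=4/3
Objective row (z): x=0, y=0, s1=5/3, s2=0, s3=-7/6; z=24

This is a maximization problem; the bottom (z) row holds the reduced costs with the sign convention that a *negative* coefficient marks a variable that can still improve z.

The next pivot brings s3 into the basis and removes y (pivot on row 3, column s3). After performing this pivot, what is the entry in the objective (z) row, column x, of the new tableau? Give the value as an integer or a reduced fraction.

Pivot element is row 3, column s3: 1/6.
Normalize row 3: new (row 3, x) = 0/(1/6) = 0.
z-row ← z-row − (-7/6)·(new row 3): 0 − (-7/6)·0 = 0.

0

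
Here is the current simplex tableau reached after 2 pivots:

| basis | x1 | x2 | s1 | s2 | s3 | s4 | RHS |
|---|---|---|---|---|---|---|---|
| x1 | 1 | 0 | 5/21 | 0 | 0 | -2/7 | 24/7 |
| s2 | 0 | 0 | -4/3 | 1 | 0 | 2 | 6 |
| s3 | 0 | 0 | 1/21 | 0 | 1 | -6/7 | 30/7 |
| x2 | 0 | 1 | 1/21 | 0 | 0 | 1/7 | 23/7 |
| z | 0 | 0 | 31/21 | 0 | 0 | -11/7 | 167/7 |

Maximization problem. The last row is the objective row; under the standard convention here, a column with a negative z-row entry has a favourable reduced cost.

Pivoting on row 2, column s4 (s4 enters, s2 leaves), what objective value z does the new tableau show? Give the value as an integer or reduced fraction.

200/7

Minimum ratio for s4: 6/2 = 3.
z changes by −(z-row coeff of s4)·ratio = −(-11/7)·3 = 33/7.
New z = 167/7 + (33/7) = 200/7.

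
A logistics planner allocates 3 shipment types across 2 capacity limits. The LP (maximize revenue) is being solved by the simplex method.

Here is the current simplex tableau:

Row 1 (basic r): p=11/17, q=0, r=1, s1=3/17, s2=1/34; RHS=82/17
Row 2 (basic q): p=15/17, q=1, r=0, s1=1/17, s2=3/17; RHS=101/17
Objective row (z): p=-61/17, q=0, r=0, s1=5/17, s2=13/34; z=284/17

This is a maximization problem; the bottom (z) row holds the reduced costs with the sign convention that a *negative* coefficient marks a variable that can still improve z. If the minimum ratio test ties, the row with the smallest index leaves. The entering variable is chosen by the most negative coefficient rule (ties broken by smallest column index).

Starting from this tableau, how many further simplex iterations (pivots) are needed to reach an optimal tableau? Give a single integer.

pivot: p in, q out → z = 613/15
No improving column remains; optimal.

1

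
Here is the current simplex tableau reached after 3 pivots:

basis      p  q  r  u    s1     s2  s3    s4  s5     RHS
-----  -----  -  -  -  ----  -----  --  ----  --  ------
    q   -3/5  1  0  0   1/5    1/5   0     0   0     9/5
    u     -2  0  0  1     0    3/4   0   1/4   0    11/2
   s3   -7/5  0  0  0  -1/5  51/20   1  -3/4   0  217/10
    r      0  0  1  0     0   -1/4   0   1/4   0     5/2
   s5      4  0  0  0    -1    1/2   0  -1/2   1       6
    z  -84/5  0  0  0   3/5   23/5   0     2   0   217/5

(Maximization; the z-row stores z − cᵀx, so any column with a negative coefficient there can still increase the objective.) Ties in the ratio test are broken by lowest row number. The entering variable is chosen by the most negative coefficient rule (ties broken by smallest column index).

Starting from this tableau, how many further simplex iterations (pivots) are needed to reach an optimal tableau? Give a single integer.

3

pivot: p in, s5 out → z = 343/5
pivot: s1 in, q out → z = 263
pivot: s4 in, r out → z = 318
No improving column remains; optimal.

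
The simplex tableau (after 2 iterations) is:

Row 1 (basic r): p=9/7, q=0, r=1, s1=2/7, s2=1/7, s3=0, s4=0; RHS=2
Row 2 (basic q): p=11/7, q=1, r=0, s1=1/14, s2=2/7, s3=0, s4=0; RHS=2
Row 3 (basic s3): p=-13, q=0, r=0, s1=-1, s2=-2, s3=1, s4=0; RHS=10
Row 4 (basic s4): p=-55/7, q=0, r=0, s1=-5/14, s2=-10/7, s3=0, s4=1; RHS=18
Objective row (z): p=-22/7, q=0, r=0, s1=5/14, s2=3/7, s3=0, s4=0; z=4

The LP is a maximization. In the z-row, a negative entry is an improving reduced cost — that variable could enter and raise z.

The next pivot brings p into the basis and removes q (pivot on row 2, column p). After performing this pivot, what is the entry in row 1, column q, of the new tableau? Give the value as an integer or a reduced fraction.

Pivot element is row 2, column p: 11/7.
Normalize row 2: new (row 2, q) = 1/(11/7) = 7/11.
row 1 ← row 1 − (9/7)·(new row 2): 0 − (9/7)·(7/11) = -9/11.

-9/11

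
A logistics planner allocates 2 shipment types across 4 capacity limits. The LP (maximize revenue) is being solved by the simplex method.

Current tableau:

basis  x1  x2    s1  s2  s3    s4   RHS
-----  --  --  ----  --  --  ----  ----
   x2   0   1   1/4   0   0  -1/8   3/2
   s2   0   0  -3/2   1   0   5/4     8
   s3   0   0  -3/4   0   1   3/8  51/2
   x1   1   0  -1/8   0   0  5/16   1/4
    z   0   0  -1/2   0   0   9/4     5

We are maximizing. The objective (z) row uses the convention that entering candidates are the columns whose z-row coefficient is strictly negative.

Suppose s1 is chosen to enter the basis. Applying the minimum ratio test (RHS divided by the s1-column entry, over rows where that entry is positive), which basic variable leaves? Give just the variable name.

x2

Ratios: row 1 (x2): (3/2)/(1/4) = 6; row 2 (s2): entry -3/2 ≤ 0, skip; row 3 (s3): entry -3/4 ≤ 0, skip; row 4 (x1): entry -1/8 ≤ 0, skip.
Minimum ratio 6 is in the x2 row, so x2 leaves.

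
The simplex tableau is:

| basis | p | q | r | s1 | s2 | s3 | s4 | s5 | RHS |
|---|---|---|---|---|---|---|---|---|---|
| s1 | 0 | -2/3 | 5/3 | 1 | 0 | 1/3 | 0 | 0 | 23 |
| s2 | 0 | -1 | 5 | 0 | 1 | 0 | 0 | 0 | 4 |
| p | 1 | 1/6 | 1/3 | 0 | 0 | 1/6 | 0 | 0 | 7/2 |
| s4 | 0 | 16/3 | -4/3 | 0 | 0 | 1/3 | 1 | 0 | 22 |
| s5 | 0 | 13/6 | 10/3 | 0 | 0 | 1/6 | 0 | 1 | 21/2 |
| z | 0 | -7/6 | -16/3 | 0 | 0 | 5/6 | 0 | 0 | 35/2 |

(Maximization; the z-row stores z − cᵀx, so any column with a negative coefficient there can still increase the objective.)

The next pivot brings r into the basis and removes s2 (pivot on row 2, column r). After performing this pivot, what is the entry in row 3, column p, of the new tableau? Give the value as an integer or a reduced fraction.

Pivot element is row 2, column r: 5.
Normalize row 2: new (row 2, p) = 0/5 = 0.
row 3 ← row 3 − (1/3)·(new row 2): 1 − (1/3)·0 = 1.

1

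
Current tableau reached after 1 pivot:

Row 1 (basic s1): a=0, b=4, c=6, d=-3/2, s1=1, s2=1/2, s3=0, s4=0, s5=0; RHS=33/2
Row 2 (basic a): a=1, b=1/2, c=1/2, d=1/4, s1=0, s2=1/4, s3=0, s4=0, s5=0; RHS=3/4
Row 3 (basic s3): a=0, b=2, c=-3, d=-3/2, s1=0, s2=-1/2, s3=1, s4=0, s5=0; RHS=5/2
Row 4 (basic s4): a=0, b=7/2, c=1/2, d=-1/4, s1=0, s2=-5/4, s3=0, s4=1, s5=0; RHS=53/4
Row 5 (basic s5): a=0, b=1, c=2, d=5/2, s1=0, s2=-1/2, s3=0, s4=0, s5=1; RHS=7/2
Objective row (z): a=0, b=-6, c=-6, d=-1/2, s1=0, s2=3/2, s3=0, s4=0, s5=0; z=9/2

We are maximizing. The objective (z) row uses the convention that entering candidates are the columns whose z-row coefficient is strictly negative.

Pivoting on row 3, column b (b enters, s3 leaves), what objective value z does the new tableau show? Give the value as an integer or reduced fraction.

Minimum ratio for b: (5/2)/2 = 5/4.
z changes by −(z-row coeff of b)·ratio = −(-6)·(5/4) = 15/2.
New z = 9/2 + (15/2) = 12.

12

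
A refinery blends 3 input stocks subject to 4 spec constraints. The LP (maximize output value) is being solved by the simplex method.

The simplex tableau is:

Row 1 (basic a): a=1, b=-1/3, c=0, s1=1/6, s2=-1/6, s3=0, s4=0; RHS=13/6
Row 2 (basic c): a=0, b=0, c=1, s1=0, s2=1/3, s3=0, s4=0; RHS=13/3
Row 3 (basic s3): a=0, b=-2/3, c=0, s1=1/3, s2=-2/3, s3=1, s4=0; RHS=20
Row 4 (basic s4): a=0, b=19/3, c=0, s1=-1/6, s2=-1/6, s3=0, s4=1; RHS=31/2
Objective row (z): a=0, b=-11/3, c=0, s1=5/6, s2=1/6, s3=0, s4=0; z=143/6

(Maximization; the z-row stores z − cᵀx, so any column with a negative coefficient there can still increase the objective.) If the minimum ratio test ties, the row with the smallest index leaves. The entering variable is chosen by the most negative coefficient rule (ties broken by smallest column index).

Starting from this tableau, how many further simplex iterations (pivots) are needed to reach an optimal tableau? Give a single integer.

pivot: b in, s4 out → z = 1870/57
No improving column remains; optimal.

1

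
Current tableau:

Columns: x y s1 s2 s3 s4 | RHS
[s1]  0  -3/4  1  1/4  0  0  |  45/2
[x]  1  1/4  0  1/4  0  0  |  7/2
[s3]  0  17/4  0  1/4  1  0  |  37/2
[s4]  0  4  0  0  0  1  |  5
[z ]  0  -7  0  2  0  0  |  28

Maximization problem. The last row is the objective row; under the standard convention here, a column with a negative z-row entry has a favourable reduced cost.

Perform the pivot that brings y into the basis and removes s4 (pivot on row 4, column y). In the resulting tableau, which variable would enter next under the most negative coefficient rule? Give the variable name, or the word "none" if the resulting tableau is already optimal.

Pivot element 4. New z-row = old z-row − (-7)·(row 4/4).
Updated z-row coefficients: x: 0, y: 0, s1: 0, s2: 2, s3: 0, s4: 7/4.
No coefficient is strictly negative; the tableau after this pivot is optimal.

none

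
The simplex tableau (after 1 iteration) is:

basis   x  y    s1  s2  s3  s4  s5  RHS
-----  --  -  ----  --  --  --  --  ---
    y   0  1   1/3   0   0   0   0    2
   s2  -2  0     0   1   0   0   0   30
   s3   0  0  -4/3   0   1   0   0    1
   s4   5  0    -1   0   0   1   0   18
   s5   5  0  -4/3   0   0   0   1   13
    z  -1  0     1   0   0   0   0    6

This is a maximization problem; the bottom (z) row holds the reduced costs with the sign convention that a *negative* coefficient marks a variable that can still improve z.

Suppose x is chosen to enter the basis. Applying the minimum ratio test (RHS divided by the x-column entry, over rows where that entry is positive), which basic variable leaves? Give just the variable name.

Ratios: row 1 (y): entry 0 ≤ 0, skip; row 2 (s2): entry -2 ≤ 0, skip; row 3 (s3): entry 0 ≤ 0, skip; row 4 (s4): 18/5 = 18/5; row 5 (s5): 13/5 = 13/5.
Minimum ratio 13/5 is in the s5 row, so s5 leaves.

s5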